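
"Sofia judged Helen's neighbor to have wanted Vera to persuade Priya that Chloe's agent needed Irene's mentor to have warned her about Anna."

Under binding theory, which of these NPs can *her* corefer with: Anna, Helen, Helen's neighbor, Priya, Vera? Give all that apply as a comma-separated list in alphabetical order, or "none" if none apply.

Helen, Helen's neighbor, Priya, Vera

*her* is a pronoun; Principle B requires it to be free in its binding domain — the clause headed by 'warned'.
— Anna: second object of the clause headed by 'warned'; is c-commanded by the pronoun; coreference would bind this R-expression — blocked (Principle C).
— Helen: possessor inside the subject DP of the clause headed by 'wanted'; does not c-command the pronoun — Principle B does not apply; allowed.
— Helen's neighbor: subject of the clause headed by 'wanted'; c-commands the pronoun but lies outside its binding domain — allowed.
— Priya: object of the clause headed by 'persuade'; c-commands the pronoun but lies outside its binding domain — allowed.
— Vera: subject of the clause headed by 'persuade'; c-commands the pronoun but lies outside its binding domain — allowed.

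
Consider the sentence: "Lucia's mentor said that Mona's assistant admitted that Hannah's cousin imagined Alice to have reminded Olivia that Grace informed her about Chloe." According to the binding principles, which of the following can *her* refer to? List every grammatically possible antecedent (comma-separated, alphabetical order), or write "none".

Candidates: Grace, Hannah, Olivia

Hannah, Olivia

*her* is a pronoun; Principle B requires it to be free in its binding domain — the clause headed by 'informed'.
— Grace: subject of the clause headed by 'informed'; c-commands the pronoun within its binding domain — blocked (Principle B).
— Hannah: possessor inside the subject DP of the clause headed by 'imagined'; does not c-command the pronoun — Principle B does not apply; allowed.
— Olivia: object of the clause headed by 'reminded'; c-commands the pronoun but lies outside its binding domain — allowed.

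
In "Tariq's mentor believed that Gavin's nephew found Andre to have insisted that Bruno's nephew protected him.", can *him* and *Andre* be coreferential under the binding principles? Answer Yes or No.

*Andre* is an R-expression; Principle C requires it to be free (not bound by any c-commanding expression).
— him: object of the clause headed by 'protected'; the pronoun does not c-command the R-expression — coreference allowed.

Yes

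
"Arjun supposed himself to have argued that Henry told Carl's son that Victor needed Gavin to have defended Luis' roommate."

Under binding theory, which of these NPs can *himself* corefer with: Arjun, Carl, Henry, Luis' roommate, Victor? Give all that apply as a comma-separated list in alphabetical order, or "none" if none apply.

Arjun

*himself* is a reflexive; Principle A requires it to be bound within its binding domain — the matrix clause.
— Arjun: subject of the matrix clause; c-commands the reflexive within its binding domain — allowed (Principle A).
— Carl: possessor inside the object DP of the clause headed by 'told'; does not c-command the reflexive — cannot bind it (Principle A).
— Henry: subject of the clause headed by 'told'; does not c-command the reflexive — cannot bind it (Principle A).
— Luis' roommate: object of the clause headed by 'defended'; does not c-command the reflexive — cannot bind it (Principle A).
— Victor: subject of the clause headed by 'needed'; does not c-command the reflexive — cannot bind it (Principle A).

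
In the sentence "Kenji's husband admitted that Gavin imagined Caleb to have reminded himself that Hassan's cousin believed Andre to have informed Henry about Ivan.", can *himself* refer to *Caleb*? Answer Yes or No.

*himself* is a reflexive; Principle A requires it to be bound within its binding domain — the clause headed by 'reminded'.
— Caleb: subject of the clause headed by 'reminded'; c-commands the reflexive within its binding domain — allowed (Principle A).

Yes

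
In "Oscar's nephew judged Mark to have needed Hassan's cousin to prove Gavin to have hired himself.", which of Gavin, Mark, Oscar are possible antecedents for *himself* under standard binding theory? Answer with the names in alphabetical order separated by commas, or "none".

Gavin

*himself* is a reflexive; Principle A requires it to be bound within its binding domain — the clause headed by 'hired'.
— Gavin: subject of the clause headed by 'hired'; c-commands the reflexive within its binding domain — allowed (Principle A).
— Mark: subject of the clause headed by 'needed'; c-commands the reflexive but lies outside its binding domain — cannot bind it (Principle A).
— Oscar: possessor inside the subject DP of the matrix clause; does not c-command the reflexive — cannot bind it (Principle A).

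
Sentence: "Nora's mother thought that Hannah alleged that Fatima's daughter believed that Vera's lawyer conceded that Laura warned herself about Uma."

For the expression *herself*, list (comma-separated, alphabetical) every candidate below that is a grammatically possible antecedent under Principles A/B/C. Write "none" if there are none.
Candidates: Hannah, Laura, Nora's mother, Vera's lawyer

Laura

*herself* is a reflexive; Principle A requires it to be bound within its binding domain — the clause headed by 'warned'.
— Hannah: subject of the clause headed by 'alleged'; c-commands the reflexive but lies outside its binding domain — cannot bind it (Principle A).
— Laura: subject of the clause headed by 'warned'; c-commands the reflexive within its binding domain — allowed (Principle A).
— Nora's mother: subject of the matrix clause; c-commands the reflexive but lies outside its binding domain — cannot bind it (Principle A).
— Vera's lawyer: subject of the clause headed by 'conceded'; c-commands the reflexive but lies outside its binding domain — cannot bind it (Principle A).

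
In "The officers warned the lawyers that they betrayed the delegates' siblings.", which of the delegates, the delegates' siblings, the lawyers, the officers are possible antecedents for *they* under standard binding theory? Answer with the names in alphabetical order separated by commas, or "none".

the lawyers, the officers

*they* is a pronoun; Principle B requires it to be free in its binding domain — the clause headed by 'betrayed'.
— the delegates: possessor inside the object DP of the clause headed by 'betrayed'; is c-commanded by the pronoun; coreference would bind this R-expression — blocked (Principle C).
— the delegates' siblings: object of the clause headed by 'betrayed'; is c-commanded by the pronoun; coreference would bind this R-expression — blocked (Principle C).
— the lawyers: object of the matrix clause; c-commands the pronoun but lies outside its binding domain — allowed.
— the officers: subject of the matrix clause; c-commands the pronoun but lies outside its binding domain — allowed.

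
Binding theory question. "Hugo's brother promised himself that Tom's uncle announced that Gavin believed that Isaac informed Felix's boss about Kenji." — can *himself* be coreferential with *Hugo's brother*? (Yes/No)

*himself* is a reflexive; Principle A requires it to be bound within its binding domain — the matrix clause.
— Hugo's brother: subject of the matrix clause; c-commands the reflexive within its binding domain — allowed (Principle A).

Yes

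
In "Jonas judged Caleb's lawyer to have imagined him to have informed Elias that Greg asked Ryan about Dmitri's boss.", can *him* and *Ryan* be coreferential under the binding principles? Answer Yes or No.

No

*Ryan* is an R-expression; Principle C requires it to be free (not bound by any c-commanding expression).
— him: subject of the clause headed by 'informed'; the pronoun c-commands the R-expression — coreference blocked (Principle C).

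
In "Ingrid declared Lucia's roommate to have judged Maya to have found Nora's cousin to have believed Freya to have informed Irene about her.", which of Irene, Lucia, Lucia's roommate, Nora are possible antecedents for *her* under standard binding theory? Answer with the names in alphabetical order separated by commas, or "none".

Lucia, Lucia's roommate, Nora

*her* is a pronoun; Principle B requires it to be free in its binding domain — the clause headed by 'informed'.
— Irene: object of the clause headed by 'informed'; c-commands the pronoun within its binding domain — blocked (Principle B).
— Lucia: possessor inside the subject DP of the clause headed by 'judged'; does not c-command the pronoun — Principle B does not apply; allowed.
— Lucia's roommate: subject of the clause headed by 'judged'; c-commands the pronoun but lies outside its binding domain — allowed.
— Nora: possessor inside the subject DP of the clause headed by 'believed'; does not c-command the pronoun — Principle B does not apply; allowed.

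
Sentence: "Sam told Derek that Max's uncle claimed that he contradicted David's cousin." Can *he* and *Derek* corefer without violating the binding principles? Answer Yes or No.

Yes

*Derek* is an R-expression; Principle C requires it to be free (not bound by any c-commanding expression).
— he: subject of the clause headed by 'contradicted'; the pronoun does not c-command the R-expression — coreference allowed.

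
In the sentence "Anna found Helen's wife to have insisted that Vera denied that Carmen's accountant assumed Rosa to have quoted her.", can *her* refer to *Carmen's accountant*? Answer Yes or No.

Yes

*her* is a pronoun; Principle B requires it to be free in its binding domain — the clause headed by 'quoted'.
— Carmen's accountant: subject of the clause headed by 'assumed'; c-commands the pronoun but lies outside its binding domain — allowed.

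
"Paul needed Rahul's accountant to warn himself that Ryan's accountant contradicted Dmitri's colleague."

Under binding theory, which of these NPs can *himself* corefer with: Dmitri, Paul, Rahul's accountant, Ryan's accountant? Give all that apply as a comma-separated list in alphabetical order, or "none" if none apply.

*himself* is a reflexive; Principle A requires it to be bound within its binding domain — the clause headed by 'warn'.
— Dmitri: possessor inside the object DP of the clause headed by 'contradicted'; does not c-command the reflexive — cannot bind it (Principle A).
— Paul: subject of the matrix clause; c-commands the reflexive but lies outside its binding domain — cannot bind it (Principle A).
— Rahul's accountant: subject of the clause headed by 'warn'; c-commands the reflexive within its binding domain — allowed (Principle A).
— Ryan's accountant: subject of the clause headed by 'contradicted'; does not c-command the reflexive — cannot bind it (Principle A).

Rahul's accountant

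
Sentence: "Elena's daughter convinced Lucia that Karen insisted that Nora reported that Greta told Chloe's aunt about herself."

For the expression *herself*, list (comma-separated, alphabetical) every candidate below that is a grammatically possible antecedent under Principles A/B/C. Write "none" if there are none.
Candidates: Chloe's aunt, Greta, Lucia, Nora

*herself* is a reflexive; Principle A requires it to be bound within its binding domain — the clause headed by 'told'.
— Chloe's aunt: object of the clause headed by 'told'; c-commands the reflexive within its binding domain — allowed (Principle A).
— Greta: subject of the clause headed by 'told'; c-commands the reflexive within its binding domain — allowed (Principle A).
— Lucia: object of the matrix clause; c-commands the reflexive but lies outside its binding domain — cannot bind it (Principle A).
— Nora: subject of the clause headed by 'reported'; c-commands the reflexive but lies outside its binding domain — cannot bind it (Principle A).

Chloe's aunt, Greta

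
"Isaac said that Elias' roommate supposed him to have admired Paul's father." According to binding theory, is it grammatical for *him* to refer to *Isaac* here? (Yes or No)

*Isaac* is an R-expression; Principle C requires it to be free (not bound by any c-commanding expression).
— him: subject of the clause headed by 'admired'; the pronoun does not c-command the R-expression — coreference allowed.

Yes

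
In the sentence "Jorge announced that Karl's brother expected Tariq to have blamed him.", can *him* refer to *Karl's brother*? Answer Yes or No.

*him* is a pronoun; Principle B requires it to be free in its binding domain — the clause headed by 'blamed'.
— Karl's brother: subject of the clause headed by 'expected'; c-commands the pronoun but lies outside its binding domain — allowed.

Yes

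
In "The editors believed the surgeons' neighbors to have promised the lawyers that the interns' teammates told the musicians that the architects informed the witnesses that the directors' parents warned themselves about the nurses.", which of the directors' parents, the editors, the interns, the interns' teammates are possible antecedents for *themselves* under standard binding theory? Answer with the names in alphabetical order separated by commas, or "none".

*themselves* is a reflexive; Principle A requires it to be bound within its binding domain — the clause headed by 'warned'.
— the directors' parents: subject of the clause headed by 'warned'; c-commands the reflexive within its binding domain — allowed (Principle A).
— the editors: subject of the matrix clause; c-commands the reflexive but lies outside its binding domain — cannot bind it (Principle A).
— the interns: possessor inside the subject DP of the clause headed by 'told'; does not c-command the reflexive — cannot bind it (Principle A).
— the interns' teammates: subject of the clause headed by 'told'; c-commands the reflexive but lies outside its binding domain — cannot bind it (Principle A).

the directors' parents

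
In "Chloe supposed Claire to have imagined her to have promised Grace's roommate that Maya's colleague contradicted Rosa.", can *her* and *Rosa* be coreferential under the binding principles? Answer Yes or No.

No

*Rosa* is an R-expression; Principle C requires it to be free (not bound by any c-commanding expression).
— her: subject of the clause headed by 'promised'; the pronoun c-commands the R-expression — coreference blocked (Principle C).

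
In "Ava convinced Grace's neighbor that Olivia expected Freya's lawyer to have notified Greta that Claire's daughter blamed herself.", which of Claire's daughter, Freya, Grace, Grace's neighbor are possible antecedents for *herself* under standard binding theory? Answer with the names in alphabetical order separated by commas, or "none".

*herself* is a reflexive; Principle A requires it to be bound within its binding domain — the clause headed by 'blamed'.
— Claire's daughter: subject of the clause headed by 'blamed'; c-commands the reflexive within its binding domain — allowed (Principle A).
— Freya: possessor inside the subject DP of the clause headed by 'notified'; does not c-command the reflexive — cannot bind it (Principle A).
— Grace: possessor inside the object DP of the matrix clause; does not c-command the reflexive — cannot bind it (Principle A).
— Grace's neighbor: object of the matrix clause; c-commands the reflexive but lies outside its binding domain — cannot bind it (Principle A).

Claire's daughter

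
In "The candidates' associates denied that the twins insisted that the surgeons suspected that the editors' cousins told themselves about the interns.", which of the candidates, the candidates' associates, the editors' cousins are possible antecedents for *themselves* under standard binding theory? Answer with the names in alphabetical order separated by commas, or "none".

*themselves* is a reflexive; Principle A requires it to be bound within its binding domain — the clause headed by 'told'.
— the candidates: possessor inside the subject DP of the matrix clause; does not c-command the reflexive — cannot bind it (Principle A).
— the candidates' associates: subject of the matrix clause; c-commands the reflexive but lies outside its binding domain — cannot bind it (Principle A).
— the editors' cousins: subject of the clause headed by 'told'; c-commands the reflexive within its binding domain — allowed (Principle A).

the editors' cousins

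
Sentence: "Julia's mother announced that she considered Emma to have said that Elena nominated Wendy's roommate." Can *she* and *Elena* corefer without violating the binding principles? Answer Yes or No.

*Elena* is an R-expression; Principle C requires it to be free (not bound by any c-commanding expression).
— she: subject of the clause headed by 'considered'; the pronoun c-commands the R-expression — coreference blocked (Principle C).

No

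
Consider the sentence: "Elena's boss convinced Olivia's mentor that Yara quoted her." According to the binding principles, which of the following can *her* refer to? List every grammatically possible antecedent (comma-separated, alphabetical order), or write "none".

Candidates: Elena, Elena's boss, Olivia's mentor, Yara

Elena, Elena's boss, Olivia's mentor

*her* is a pronoun; Principle B requires it to be free in its binding domain — the clause headed by 'quoted'.
— Elena: possessor inside the subject DP of the matrix clause; does not c-command the pronoun — Principle B does not apply; allowed.
— Elena's boss: subject of the matrix clause; c-commands the pronoun but lies outside its binding domain — allowed.
— Olivia's mentor: object of the matrix clause; c-commands the pronoun but lies outside its binding domain — allowed.
— Yara: subject of the clause headed by 'quoted'; c-commands the pronoun within its binding domain — blocked (Principle B).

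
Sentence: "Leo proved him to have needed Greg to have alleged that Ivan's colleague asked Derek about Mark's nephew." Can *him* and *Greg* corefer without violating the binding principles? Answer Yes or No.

No

*Greg* is an R-expression; Principle C requires it to be free (not bound by any c-commanding expression).
— him: subject of the clause headed by 'needed'; the pronoun c-commands the R-expression — coreference blocked (Principle C).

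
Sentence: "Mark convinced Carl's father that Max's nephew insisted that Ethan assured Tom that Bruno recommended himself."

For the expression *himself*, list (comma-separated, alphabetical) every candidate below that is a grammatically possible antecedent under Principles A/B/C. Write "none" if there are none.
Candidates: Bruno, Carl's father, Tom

Bruno

*himself* is a reflexive; Principle A requires it to be bound within its binding domain — the clause headed by 'recommended'.
— Bruno: subject of the clause headed by 'recommended'; c-commands the reflexive within its binding domain — allowed (Principle A).
— Carl's father: object of the matrix clause; c-commands the reflexive but lies outside its binding domain — cannot bind it (Principle A).
— Tom: object of the clause headed by 'assured'; c-commands the reflexive but lies outside its binding domain — cannot bind it (Principle A).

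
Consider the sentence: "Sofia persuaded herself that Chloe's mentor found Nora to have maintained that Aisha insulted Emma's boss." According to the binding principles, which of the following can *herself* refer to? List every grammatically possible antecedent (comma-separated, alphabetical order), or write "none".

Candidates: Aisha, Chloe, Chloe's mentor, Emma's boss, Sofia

Sofia

*herself* is a reflexive; Principle A requires it to be bound within its binding domain — the matrix clause.
— Aisha: subject of the clause headed by 'insulted'; does not c-command the reflexive — cannot bind it (Principle A).
— Chloe: possessor inside the subject DP of the clause headed by 'found'; does not c-command the reflexive — cannot bind it (Principle A).
— Chloe's mentor: subject of the clause headed by 'found'; does not c-command the reflexive — cannot bind it (Principle A).
— Emma's boss: object of the clause headed by 'insulted'; does not c-command the reflexive — cannot bind it (Principle A).
— Sofia: subject of the matrix clause; c-commands the reflexive within its binding domain — allowed (Principle A).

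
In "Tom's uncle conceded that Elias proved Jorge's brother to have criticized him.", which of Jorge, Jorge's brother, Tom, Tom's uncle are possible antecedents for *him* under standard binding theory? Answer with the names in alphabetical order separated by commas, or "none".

*him* is a pronoun; Principle B requires it to be free in its binding domain — the clause headed by 'criticized'.
— Jorge: possessor inside the subject DP of the clause headed by 'criticized'; does not c-command the pronoun — Principle B does not apply; allowed.
— Jorge's brother: subject of the clause headed by 'criticized'; c-commands the pronoun within its binding domain — blocked (Principle B).
— Tom: possessor inside the subject DP of the matrix clause; does not c-command the pronoun — Principle B does not apply; allowed.
— Tom's uncle: subject of the matrix clause; c-commands the pronoun but lies outside its binding domain — allowed.

Jorge, Tom, Tom's uncle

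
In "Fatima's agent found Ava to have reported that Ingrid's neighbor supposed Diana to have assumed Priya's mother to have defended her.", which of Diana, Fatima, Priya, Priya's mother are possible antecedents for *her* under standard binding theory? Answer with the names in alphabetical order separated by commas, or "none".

Diana, Fatima, Priya

*her* is a pronoun; Principle B requires it to be free in its binding domain — the clause headed by 'defended'.
— Diana: subject of the clause headed by 'assumed'; c-commands the pronoun but lies outside its binding domain — allowed.
— Fatima: possessor inside the subject DP of the matrix clause; does not c-command the pronoun — Principle B does not apply; allowed.
— Priya: possessor inside the subject DP of the clause headed by 'defended'; does not c-command the pronoun — Principle B does not apply; allowed.
— Priya's mother: subject of the clause headed by 'defended'; c-commands the pronoun within its binding domain — blocked (Principle B).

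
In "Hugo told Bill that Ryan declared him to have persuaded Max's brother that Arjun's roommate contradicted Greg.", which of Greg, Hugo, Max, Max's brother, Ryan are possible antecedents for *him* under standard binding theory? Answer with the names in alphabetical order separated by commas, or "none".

*him* is a pronoun; Principle B requires it to be free in its binding domain — the clause headed by 'declared'.
— Greg: object of the clause headed by 'contradicted'; is c-commanded by the pronoun; coreference would bind this R-expression — blocked (Principle C).
— Hugo: subject of the matrix clause; c-commands the pronoun but lies outside its binding domain — allowed.
— Max: possessor inside the object DP of the clause headed by 'persuaded'; is c-commanded by the pronoun; coreference would bind this R-expression — blocked (Principle C).
— Max's brother: object of the clause headed by 'persuaded'; is c-commanded by the pronoun; coreference would bind this R-expression — blocked (Principle C).
— Ryan: subject of the clause headed by 'declared'; c-commands the pronoun within its binding domain — blocked (Principle B).

Hugo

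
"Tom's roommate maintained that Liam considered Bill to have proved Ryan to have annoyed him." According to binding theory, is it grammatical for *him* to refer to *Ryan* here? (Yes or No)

*Ryan* is an R-expression; Principle C requires it to be free (not bound by any c-commanding expression).
— him: object of the clause headed by 'annoyed'; the R-expression locally c-commands the pronoun — coreference blocked (Principle B on the pronoun).

No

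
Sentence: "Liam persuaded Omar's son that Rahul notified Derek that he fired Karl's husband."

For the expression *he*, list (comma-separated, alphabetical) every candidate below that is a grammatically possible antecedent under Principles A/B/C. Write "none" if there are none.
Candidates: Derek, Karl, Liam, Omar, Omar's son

*he* is a pronoun; Principle B requires it to be free in its binding domain — the clause headed by 'fired'.
— Derek: object of the clause headed by 'notified'; c-commands the pronoun but lies outside its binding domain — allowed.
— Karl: possessor inside the object DP of the clause headed by 'fired'; is c-commanded by the pronoun; coreference would bind this R-expression — blocked (Principle C).
— Liam: subject of the matrix clause; c-commands the pronoun but lies outside its binding domain — allowed.
— Omar: possessor inside the object DP of the matrix clause; does not c-command the pronoun — Principle B does not apply; allowed.
— Omar's son: object of the matrix clause; c-commands the pronoun but lies outside its binding domain — allowed.

Derek, Liam, Omar, Omar's son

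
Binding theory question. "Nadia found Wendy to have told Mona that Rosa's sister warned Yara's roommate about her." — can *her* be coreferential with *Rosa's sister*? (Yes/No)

No

*her* is a pronoun; Principle B requires it to be free in its binding domain — the clause headed by 'warned'.
— Rosa's sister: subject of the clause headed by 'warned'; c-commands the pronoun within its binding domain — blocked (Principle B).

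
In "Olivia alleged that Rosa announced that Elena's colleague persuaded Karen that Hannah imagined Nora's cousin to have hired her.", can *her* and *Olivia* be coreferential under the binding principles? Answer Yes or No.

Yes

*Olivia* is an R-expression; Principle C requires it to be free (not bound by any c-commanding expression).
— her: object of the clause headed by 'hired'; the pronoun does not c-command the R-expression — coreference allowed.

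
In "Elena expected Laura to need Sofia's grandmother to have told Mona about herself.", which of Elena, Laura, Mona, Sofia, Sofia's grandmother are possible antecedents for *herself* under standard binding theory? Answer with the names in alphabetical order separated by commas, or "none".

Mona, Sofia's grandmother

*herself* is a reflexive; Principle A requires it to be bound within its binding domain — the clause headed by 'told'.
— Elena: subject of the matrix clause; c-commands the reflexive but lies outside its binding domain — cannot bind it (Principle A).
— Laura: subject of the clause headed by 'need'; c-commands the reflexive but lies outside its binding domain — cannot bind it (Principle A).
— Mona: object of the clause headed by 'told'; c-commands the reflexive within its binding domain — allowed (Principle A).
— Sofia: possessor inside the subject DP of the clause headed by 'told'; does not c-command the reflexive — cannot bind it (Principle A).
— Sofia's grandmother: subject of the clause headed by 'told'; c-commands the reflexive within its binding domain — allowed (Principle A).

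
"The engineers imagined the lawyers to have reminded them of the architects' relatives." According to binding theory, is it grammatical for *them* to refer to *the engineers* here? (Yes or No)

Yes

*the engineers* is an R-expression; Principle C requires it to be free (not bound by any c-commanding expression).
— them: object of the clause headed by 'reminded'; the pronoun does not c-command the R-expression — coreference allowed.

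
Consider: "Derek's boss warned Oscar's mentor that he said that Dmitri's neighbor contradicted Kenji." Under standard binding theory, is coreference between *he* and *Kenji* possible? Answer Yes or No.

No

*Kenji* is an R-expression; Principle C requires it to be free (not bound by any c-commanding expression).
— he: subject of the clause headed by 'said'; the pronoun c-commands the R-expression — coreference blocked (Principle C).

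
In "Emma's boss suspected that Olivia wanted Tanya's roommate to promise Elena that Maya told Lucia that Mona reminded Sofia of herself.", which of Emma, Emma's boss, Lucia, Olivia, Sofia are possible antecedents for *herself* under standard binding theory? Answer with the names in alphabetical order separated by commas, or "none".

*herself* is a reflexive; Principle A requires it to be bound within its binding domain — the clause headed by 'reminded'.
— Emma: possessor inside the subject DP of the matrix clause; does not c-command the reflexive — cannot bind it (Principle A).
— Emma's boss: subject of the matrix clause; c-commands the reflexive but lies outside its binding domain — cannot bind it (Principle A).
— Lucia: object of the clause headed by 'told'; c-commands the reflexive but lies outside its binding domain — cannot bind it (Principle A).
— Olivia: subject of the clause headed by 'wanted'; c-commands the reflexive but lies outside its binding domain — cannot bind it (Principle A).
— Sofia: object of the clause headed by 'reminded'; c-commands the reflexive within its binding domain — allowed (Principle A).

Sofia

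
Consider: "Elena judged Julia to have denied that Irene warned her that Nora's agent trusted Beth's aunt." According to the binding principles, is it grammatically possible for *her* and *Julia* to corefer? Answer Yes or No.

Yes

*her* is a pronoun; Principle B requires it to be free in its binding domain — the clause headed by 'warned'.
— Julia: subject of the clause headed by 'denied'; c-commands the pronoun but lies outside its binding domain — allowed.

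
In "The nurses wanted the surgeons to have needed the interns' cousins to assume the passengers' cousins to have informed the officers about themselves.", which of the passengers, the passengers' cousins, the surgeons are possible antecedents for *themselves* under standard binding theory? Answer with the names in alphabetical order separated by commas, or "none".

*themselves* is a reflexive; Principle A requires it to be bound within its binding domain — the clause headed by 'informed'.
— the passengers: possessor inside the subject DP of the clause headed by 'informed'; does not c-command the reflexive — cannot bind it (Principle A).
— the passengers' cousins: subject of the clause headed by 'informed'; c-commands the reflexive within its binding domain — allowed (Principle A).
— the surgeons: subject of the clause headed by 'needed'; c-commands the reflexive but lies outside its binding domain — cannot bind it (Principle A).

the passengers' cousins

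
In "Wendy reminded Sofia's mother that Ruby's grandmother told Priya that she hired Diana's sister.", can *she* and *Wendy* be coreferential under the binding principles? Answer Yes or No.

Yes

*Wendy* is an R-expression; Principle C requires it to be free (not bound by any c-commanding expression).
— she: subject of the clause headed by 'hired'; the pronoun does not c-command the R-expression — coreference allowed.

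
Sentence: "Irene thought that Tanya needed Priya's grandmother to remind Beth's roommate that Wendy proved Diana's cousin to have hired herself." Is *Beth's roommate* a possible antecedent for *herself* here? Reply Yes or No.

No

*herself* is a reflexive; Principle A requires it to be bound within its binding domain — the clause headed by 'hired'.
— Beth's roommate: object of the clause headed by 'remind'; c-commands the reflexive but lies outside its binding domain — cannot bind it (Principle A).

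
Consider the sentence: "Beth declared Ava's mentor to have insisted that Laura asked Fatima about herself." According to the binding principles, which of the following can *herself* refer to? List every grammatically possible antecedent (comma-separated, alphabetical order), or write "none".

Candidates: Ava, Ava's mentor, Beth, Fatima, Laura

Fatima, Laura

*herself* is a reflexive; Principle A requires it to be bound within its binding domain — the clause headed by 'asked'.
— Ava: possessor inside the subject DP of the clause headed by 'insisted'; does not c-command the reflexive — cannot bind it (Principle A).
— Ava's mentor: subject of the clause headed by 'insisted'; c-commands the reflexive but lies outside its binding domain — cannot bind it (Principle A).
— Beth: subject of the matrix clause; c-commands the reflexive but lies outside its binding domain — cannot bind it (Principle A).
— Fatima: object of the clause headed by 'asked'; c-commands the reflexive within its binding domain — allowed (Principle A).
— Laura: subject of the clause headed by 'asked'; c-commands the reflexive within its binding domain — allowed (Principle A).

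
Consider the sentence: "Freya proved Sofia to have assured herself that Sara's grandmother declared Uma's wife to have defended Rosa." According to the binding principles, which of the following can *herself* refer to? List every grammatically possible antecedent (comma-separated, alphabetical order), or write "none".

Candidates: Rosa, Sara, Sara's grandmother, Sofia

*herself* is a reflexive; Principle A requires it to be bound within its binding domain — the clause headed by 'assured'.
— Rosa: object of the clause headed by 'defended'; does not c-command the reflexive — cannot bind it (Principle A).
— Sara: possessor inside the subject DP of the clause headed by 'declared'; does not c-command the reflexive — cannot bind it (Principle A).
— Sara's grandmother: subject of the clause headed by 'declared'; does not c-command the reflexive — cannot bind it (Principle A).
— Sofia: subject of the clause headed by 'assured'; c-commands the reflexive within its binding domain — allowed (Principle A).

Sofia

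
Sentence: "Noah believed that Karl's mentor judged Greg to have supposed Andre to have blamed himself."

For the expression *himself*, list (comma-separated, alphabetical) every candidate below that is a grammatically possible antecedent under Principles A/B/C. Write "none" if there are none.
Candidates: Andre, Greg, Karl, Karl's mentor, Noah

*himself* is a reflexive; Principle A requires it to be bound within its binding domain — the clause headed by 'blamed'.
— Andre: subject of the clause headed by 'blamed'; c-commands the reflexive within its binding domain — allowed (Principle A).
— Greg: subject of the clause headed by 'supposed'; c-commands the reflexive but lies outside its binding domain — cannot bind it (Principle A).
— Karl: possessor inside the subject DP of the clause headed by 'judged'; does not c-command the reflexive — cannot bind it (Principle A).
— Karl's mentor: subject of the clause headed by 'judged'; c-commands the reflexive but lies outside its binding domain — cannot bind it (Principle A).
— Noah: subject of the matrix clause; c-commands the reflexive but lies outside its binding domain — cannot bind it (Principle A).

Andre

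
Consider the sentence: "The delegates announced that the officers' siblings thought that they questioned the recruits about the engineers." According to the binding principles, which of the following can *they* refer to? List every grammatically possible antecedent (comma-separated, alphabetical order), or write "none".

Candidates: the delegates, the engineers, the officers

*they* is a pronoun; Principle B requires it to be free in its binding domain — the clause headed by 'questioned'.
— the delegates: subject of the matrix clause; c-commands the pronoun but lies outside its binding domain — allowed.
— the engineers: second object of the clause headed by 'questioned'; is c-commanded by the pronoun; coreference would bind this R-expression — blocked (Principle C).
— the officers: possessor inside the subject DP of the clause headed by 'thought'; does not c-command the pronoun — Principle B does not apply; allowed.

the delegates, the officers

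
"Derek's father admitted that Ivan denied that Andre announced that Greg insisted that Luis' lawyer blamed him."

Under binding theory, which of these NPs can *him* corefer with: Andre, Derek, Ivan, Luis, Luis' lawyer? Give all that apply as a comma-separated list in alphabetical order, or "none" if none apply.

Andre, Derek, Ivan, Luis

*him* is a pronoun; Principle B requires it to be free in its binding domain — the clause headed by 'blamed'.
— Andre: subject of the clause headed by 'announced'; c-commands the pronoun but lies outside its binding domain — allowed.
— Derek: possessor inside the subject DP of the matrix clause; does not c-command the pronoun — Principle B does not apply; allowed.
— Ivan: subject of the clause headed by 'denied'; c-commands the pronoun but lies outside its binding domain — allowed.
— Luis: possessor inside the subject DP of the clause headed by 'blamed'; does not c-command the pronoun — Principle B does not apply; allowed.
— Luis' lawyer: subject of the clause headed by 'blamed'; c-commands the pronoun within its binding domain — blocked (Principle B).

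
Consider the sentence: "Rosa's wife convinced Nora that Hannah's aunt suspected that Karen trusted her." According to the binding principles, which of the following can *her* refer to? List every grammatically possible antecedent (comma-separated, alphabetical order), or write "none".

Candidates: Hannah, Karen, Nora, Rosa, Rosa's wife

Hannah, Nora, Rosa, Rosa's wife

*her* is a pronoun; Principle B requires it to be free in its binding domain — the clause headed by 'trusted'.
— Hannah: possessor inside the subject DP of the clause headed by 'suspected'; does not c-command the pronoun — Principle B does not apply; allowed.
— Karen: subject of the clause headed by 'trusted'; c-commands the pronoun within its binding domain — blocked (Principle B).
— Nora: object of the matrix clause; c-commands the pronoun but lies outside its binding domain — allowed.
— Rosa: possessor inside the subject DP of the matrix clause; does not c-command the pronoun — Principle B does not apply; allowed.
— Rosa's wife: subject of the matrix clause; c-commands the pronoun but lies outside its binding domain — allowed.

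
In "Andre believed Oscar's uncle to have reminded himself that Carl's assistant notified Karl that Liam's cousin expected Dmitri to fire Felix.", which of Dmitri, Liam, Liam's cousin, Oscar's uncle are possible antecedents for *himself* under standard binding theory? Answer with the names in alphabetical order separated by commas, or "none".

Oscar's uncle

*himself* is a reflexive; Principle A requires it to be bound within its binding domain — the clause headed by 'reminded'.
— Dmitri: subject of the clause headed by 'fire'; does not c-command the reflexive — cannot bind it (Principle A).
— Liam: possessor inside the subject DP of the clause headed by 'expected'; does not c-command the reflexive — cannot bind it (Principle A).
— Liam's cousin: subject of the clause headed by 'expected'; does not c-command the reflexive — cannot bind it (Principle A).
— Oscar's uncle: subject of the clause headed by 'reminded'; c-commands the reflexive within its binding domain — allowed (Principle A).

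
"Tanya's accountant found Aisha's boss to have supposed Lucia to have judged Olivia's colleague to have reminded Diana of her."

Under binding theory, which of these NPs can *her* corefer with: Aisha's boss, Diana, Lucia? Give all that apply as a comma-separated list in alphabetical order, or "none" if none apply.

Aisha's boss, Lucia

*her* is a pronoun; Principle B requires it to be free in its binding domain — the clause headed by 'reminded'.
— Aisha's boss: subject of the clause headed by 'supposed'; c-commands the pronoun but lies outside its binding domain — allowed.
— Diana: object of the clause headed by 'reminded'; c-commands the pronoun within its binding domain — blocked (Principle B).
— Lucia: subject of the clause headed by 'judged'; c-commands the pronoun but lies outside its binding domain — allowed.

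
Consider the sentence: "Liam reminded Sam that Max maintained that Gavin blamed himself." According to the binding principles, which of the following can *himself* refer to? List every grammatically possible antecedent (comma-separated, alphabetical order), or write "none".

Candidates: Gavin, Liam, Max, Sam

Gavin

*himself* is a reflexive; Principle A requires it to be bound within its binding domain — the clause headed by 'blamed'.
— Gavin: subject of the clause headed by 'blamed'; c-commands the reflexive within its binding domain — allowed (Principle A).
— Liam: subject of the matrix clause; c-commands the reflexive but lies outside its binding domain — cannot bind it (Principle A).
— Max: subject of the clause headed by 'maintained'; c-commands the reflexive but lies outside its binding domain — cannot bind it (Principle A).
— Sam: object of the matrix clause; c-commands the reflexive but lies outside its binding domain — cannot bind it (Principle A).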